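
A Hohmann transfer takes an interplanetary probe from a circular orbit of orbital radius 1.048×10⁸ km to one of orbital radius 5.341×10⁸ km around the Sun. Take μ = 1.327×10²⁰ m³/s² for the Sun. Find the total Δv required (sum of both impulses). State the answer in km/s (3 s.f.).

r₁ = 1.048×10⁸ km = 1.048×10¹¹ m.
r₂ = 5.341×10⁸ km = 5.341×10¹¹ m.
Transfer ellipse a_t = (r₁ + r₂)/2 = 3.194×10¹¹ m.
At r₁: circular v_c1 = √(μ/r₁) = 35580 m/s; transfer-perihelion v_p = √[μ(2/r₁ − 1/a_t)] = 46010 m/s.
Δv₁ = v_p − v_c1 = 10430 m/s.
At r₂: circular v_c2 = √(μ/r₂) = 15760 m/s; transfer-aphelion v_a = √[μ(2/r₂ − 1/a_t)] = 9028 m/s.
Δv₂ = v_c2 − v_a = 6734 m/s.
Total Δv = Δv₁ + Δv₂ = 17160 m/s = 17.16 km/s.

Δv_total ≈ 17.2 km/s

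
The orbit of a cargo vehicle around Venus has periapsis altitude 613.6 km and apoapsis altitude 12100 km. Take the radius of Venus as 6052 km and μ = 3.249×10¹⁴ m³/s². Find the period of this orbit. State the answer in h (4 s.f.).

T ≈ 4.233 h

r_p = 6052 + 613.6 = 6665.6 km = 6.6656×10⁶ m.
r_a = 6052 + 12100 = 18152 km = 1.8152×10⁷ m.
Semi-major axis a = (r_p + r_a)/2 = (6665.6 + 18152)/2 = 12409 km = 1.241×10⁷ m.
By Kepler's third law T = 2π√(a³/μ) = 2π × 2.425×10³ = 1.524×10⁴ s.
= 4.233 h.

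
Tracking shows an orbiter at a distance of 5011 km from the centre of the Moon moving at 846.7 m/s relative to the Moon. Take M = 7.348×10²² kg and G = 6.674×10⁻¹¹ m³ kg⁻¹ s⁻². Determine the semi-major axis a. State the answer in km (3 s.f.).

a ≈ 3950 km

μ = GM = 6.674×10⁻¹¹ × 7.348×10²² = 4.904×10¹² m³/s².
r = 5.011×10⁶ m.
Vis-viva rearranged: 1/a = 2/r − v²/μ = 3.991×10⁻⁷ − 1.462×10⁻⁷ = 2.529×10⁻⁷ m⁻¹.
a = 3.954×10⁶ m = 3953.6 km.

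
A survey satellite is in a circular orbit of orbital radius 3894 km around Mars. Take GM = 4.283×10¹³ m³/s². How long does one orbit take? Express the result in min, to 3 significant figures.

r = 3894 km = 3.894×10⁶ m.
Kepler's third law: T = 2π√(r³/μ) = 2π√((3.894×10⁶)³ / 4.283×10¹³).
r³/μ = 1.379×10⁶ s², so T = 2π × 1.174×10³ = 7.377×10³ s.
Converting: 7.377×10³ s ÷ 60.00 = 123.0 min.

T ≈ 123 min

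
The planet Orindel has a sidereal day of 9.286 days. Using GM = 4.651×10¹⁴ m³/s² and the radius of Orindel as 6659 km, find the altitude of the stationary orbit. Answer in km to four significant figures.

h_sync ≈ 1.898×10⁵ km

T = 9.286 days = 8.023×10⁵ s.
A synchronous orbit has period T, so by Kepler's third law a = (μT²/4π²)^(1/3).
μT²/4π² = 4.651×10¹⁴ × (8.023×10⁵)² / 39.48 = 7.584×10²⁴ m³.
a = 1.965×10⁸ m = 1.9647×10⁵ km.
Altitude h = a − R = 1.9647×10⁵ − 6659 = 1.8981×10⁵ km.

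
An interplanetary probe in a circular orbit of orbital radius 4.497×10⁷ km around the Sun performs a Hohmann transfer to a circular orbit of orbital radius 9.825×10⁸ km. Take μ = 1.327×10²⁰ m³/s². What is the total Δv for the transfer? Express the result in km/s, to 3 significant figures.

Δv_total ≈ 29.0 km/s

r₁ = 4.497×10⁷ km = 4.497×10¹⁰ m.
r₂ = 9.825×10⁸ km = 9.825×10¹¹ m.
Transfer ellipse a_t = (r₁ + r₂)/2 = 5.137×10¹¹ m.
At r₁: circular v_c1 = √(μ/r₁) = 54320 m/s; transfer-perihelion v_p = √[μ(2/r₁ − 1/a_t)] = 75120 m/s.
Δv₁ = v_p − v_c1 = 20800 m/s.
At r₂: circular v_c2 = √(μ/r₂) = 11620 m/s; transfer-aphelion v_a = √[μ(2/r₂ − 1/a_t)] = 3438 m/s.
Δv₂ = v_c2 − v_a = 8183 m/s.
Total Δv = Δv₁ + Δv₂ = 28980 m/s = 28.98 km/s.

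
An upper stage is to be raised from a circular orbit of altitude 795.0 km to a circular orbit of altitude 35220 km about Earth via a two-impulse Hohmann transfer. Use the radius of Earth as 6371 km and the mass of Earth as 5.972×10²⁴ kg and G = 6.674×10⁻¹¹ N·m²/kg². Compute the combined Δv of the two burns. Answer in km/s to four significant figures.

μ = GM = 6.674×10⁻¹¹ × 5.972×10²⁴ = 3.986×10¹⁴ m³/s².
r₁ = 6371 + 795.0 = 7166.0 km = 7.1660×10⁶ m.
r₂ = 6371 + 35220 = 41591 km = 4.1591×10⁷ m.
Transfer ellipse a_t = (r₁ + r₂)/2 = 2.438×10⁷ m.
At r₁: circular v_c1 = √(μ/r₁) = 7458 m/s; transfer-perigee v_p = √[μ(2/r₁ − 1/a_t)] = 9741 m/s.
Δv₁ = v_p − v_c1 = 2283 m/s.
At r₂: circular v_c2 = √(μ/r₂) = 3096 m/s; transfer-apogee v_a = √[μ(2/r₂ − 1/a_t)] = 1678 m/s.
Δv₂ = v_c2 − v_a = 1417 m/s.
Total Δv = Δv₁ + Δv₂ = 3701 m/s = 3.701 km/s.

Δv_total ≈ 3.701 km/s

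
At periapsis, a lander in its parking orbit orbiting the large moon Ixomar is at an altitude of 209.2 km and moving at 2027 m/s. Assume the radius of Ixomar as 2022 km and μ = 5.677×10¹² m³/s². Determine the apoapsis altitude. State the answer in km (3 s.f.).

r_p = 2022 + 209.2 = 2231.2 km = 2.231×10⁶ m.
Specific energy ε = v²/2 − μ/r = -4.900×10⁵ J/kg, so a = −μ/(2ε) = 5.793×10⁶ m.
The apsides satisfy r_p + r_a = 2a, so the apoapsis radius is 2a − r_p = 9.354×10⁶ m = 9354.4 km.
Apoapsis altitude = 9354.4 − 2022 = 7332.4 km.

apoapsis altitude ≈ 7330 km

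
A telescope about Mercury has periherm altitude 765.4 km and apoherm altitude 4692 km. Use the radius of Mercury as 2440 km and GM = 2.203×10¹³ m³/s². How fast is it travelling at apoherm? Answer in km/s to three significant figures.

v ≈ 1.38 km/s

r_p = 2440 + 765.4 = 3205.4 km = 3.2054×10⁶ m.
r_a = 2440 + 4692 = 7132.0 km = 7.1320×10⁶ m.
Semi-major axis a = (r_p + r_a)/2 = 5168.7 km = 5.169×10⁶ m.
Vis-viva: v² = μ(2/r − 1/a) = 2.203×10¹³ × (2.804×10⁻⁷ − 1.935×10⁻⁷) = 1.916×10⁶ m²/s².
v = 1384 m/s = 1.384 km/s.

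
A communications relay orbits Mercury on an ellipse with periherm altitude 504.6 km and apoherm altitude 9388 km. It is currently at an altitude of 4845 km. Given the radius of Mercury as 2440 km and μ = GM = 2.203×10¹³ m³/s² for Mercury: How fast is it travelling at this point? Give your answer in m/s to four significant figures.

v ≈ 1751 m/s

r_p = 2440 + 504.6 = 2944.6 km = 2.9446×10⁶ m.
r_a = 2440 + 9388 = 11828 km = 1.1828×10⁷ m.
r = 2440 + 4845 = 7285.0 km = 7.285×10⁶ m.
Semi-major axis a = (r_p + r_a)/2 = 7386.3 km = 7.386×10⁶ m.
Vis-viva: v² = μ(2/r − 1/a) = 2.203×10¹³ × (2.745×10⁻⁷ − 1.354×10⁻⁷) = 3.065×10⁶ m²/s².
v = 1751 m/s.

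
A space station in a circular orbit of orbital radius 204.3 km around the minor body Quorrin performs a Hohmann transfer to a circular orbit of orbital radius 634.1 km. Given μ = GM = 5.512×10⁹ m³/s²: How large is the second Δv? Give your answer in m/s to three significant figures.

r₁ = 204.3 km = 2.043×10⁵ m.
r₂ = 634.1 km = 6.341×10⁵ m.
Transfer ellipse a_t = (r₁ + r₂)/2 = 4.192×10⁵ m.
At r₁: circular v_c1 = √(μ/r₁) = 164.3 m/s; transfer-periapsis v_p = √[μ(2/r₁ − 1/a_t)] = 202.0 m/s.
At r₂: circular v_c2 = √(μ/r₂) = 93.23 m/s; transfer-apoapsis v_a = √[μ(2/r₂ − 1/a_t)] = 65.09 m/s.
Δv₂ = v_c2 − v_a = 28.15 m/s.

Δv ≈ 28.1 m/s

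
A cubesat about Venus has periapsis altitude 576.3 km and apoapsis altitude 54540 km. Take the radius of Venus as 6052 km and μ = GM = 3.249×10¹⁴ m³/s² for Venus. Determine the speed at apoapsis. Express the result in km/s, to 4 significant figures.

v ≈ 1.028 km/s

r_p = 6052 + 576.3 = 6628.3 km = 6.6283×10⁶ m.
r_a = 6052 + 54540 = 60592 km = 6.0592×10⁷ m.
Semi-major axis a = (r_p + r_a)/2 = 33610 km = 3.361×10⁷ m.
Vis-viva: v² = μ(2/r − 1/a) = 3.249×10¹⁴ × (3.301×10⁻⁸ − 2.975×10⁻⁸) = 1.057×10⁶ m²/s².
v = 1028 m/s = 1.028 km/s.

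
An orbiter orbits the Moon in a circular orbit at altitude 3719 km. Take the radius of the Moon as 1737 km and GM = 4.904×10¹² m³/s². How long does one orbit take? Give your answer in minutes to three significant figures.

r = 1737 + 3719 = 5456.0 km = 5.4560×10⁶ m.
Kepler's third law: T = 2π√(r³/μ) = 2π√((5.456×10⁶)³ / 4.904×10¹²).
r³/μ = 3.312×10⁷ s², so T = 2π × 5.755×10³ = 3.616×10⁴ s.
Converting: 3.616×10⁴ s ÷ 60.00 = 602.6 minutes.

T ≈ 603 minutes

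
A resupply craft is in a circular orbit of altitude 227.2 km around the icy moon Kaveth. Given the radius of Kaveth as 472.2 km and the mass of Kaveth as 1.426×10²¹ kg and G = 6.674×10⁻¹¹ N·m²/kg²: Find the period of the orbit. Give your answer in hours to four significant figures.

μ = GM = 6.674×10⁻¹¹ × 1.426×10²¹ = 9.517×10¹⁰ m³/s².
r = 472.2 + 227.2 = 699.40 km = 6.9940×10⁵ m.
Kepler's third law: T = 2π√(r³/μ) = 2π√((6.994×10⁵)³ / 9.517×10¹⁰).
r³/μ = 3.595×10⁶ s², so T = 2π × 1.896×10³ = 1.191×10⁴ s.
Converting: 1.191×10⁴ s ÷ 3600 = 3.309 hours.

T ≈ 3.309 hours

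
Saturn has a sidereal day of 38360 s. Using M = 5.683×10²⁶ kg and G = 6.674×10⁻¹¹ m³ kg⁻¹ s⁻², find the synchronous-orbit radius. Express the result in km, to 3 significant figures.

r_sync ≈ 1.12×10⁵ km

μ = GM = 6.674×10⁻¹¹ × 5.683×10²⁶ = 3.793×10¹⁶ m³/s².
A synchronous orbit has period T, so by Kepler's third law a = (μT²/4π²)^(1/3).
μT²/4π² = 3.793×10¹⁶ × (3.836×10⁴)² / 39.48 = 1.414×10²⁴ m³.
a = 1.122×10⁸ m = 1.1223×10⁵ km.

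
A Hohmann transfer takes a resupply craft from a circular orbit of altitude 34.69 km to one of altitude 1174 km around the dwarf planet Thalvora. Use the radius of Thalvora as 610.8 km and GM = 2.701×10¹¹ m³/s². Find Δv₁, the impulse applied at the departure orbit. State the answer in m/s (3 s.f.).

r₁ = 610.8 + 34.69 = 645.49 km = 6.4549×10⁵ m.
r₂ = 610.8 + 1174 = 1784.8 km = 1.7848×10⁶ m.
Transfer ellipse a_t = (r₁ + r₂)/2 = 1.215×10⁶ m.
At r₁: circular v_c1 = √(μ/r₁) = 646.9 m/s; transfer-periapsis v_p = √[μ(2/r₁ − 1/a_t)] = 784.0 m/s.
Δv₁ = v_p − v_c1 = 137.1 m/s.

Δv ≈ 137 m/s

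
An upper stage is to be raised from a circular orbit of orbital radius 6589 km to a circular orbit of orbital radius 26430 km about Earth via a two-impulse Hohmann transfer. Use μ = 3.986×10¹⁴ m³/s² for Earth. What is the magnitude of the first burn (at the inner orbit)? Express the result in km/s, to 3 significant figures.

r₁ = 6589 km = 6.589×10⁶ m.
r₂ = 26430 km = 2.643×10⁷ m.
Transfer ellipse a_t = (r₁ + r₂)/2 = 1.651×10⁷ m.
At r₁: circular v_c1 = √(μ/r₁) = 7778 m/s; transfer-perigee v_p = √[μ(2/r₁ − 1/a_t)] = 9841 m/s.
Δv₁ = v_p − v_c1 = 2063 m/s.
= 2.063 km/s.

Δv ≈ 2.06 km/s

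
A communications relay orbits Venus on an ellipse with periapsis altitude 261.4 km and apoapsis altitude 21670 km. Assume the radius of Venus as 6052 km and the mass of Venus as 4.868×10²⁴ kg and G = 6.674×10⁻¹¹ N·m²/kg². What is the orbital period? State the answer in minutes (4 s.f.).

T ≈ 407.9 minutes

μ = GM = 6.674×10⁻¹¹ × 4.868×10²⁴ = 3.249×10¹⁴ m³/s².
r_p = 6052 + 261.4 = 6313.4 km = 6.3134×10⁶ m.
r_a = 6052 + 21670 = 27722 km = 2.7722×10⁷ m.
Semi-major axis a = (r_p + r_a)/2 = (6313.4 + 27722)/2 = 17018 km = 1.702×10⁷ m.
By Kepler's third law T = 2π√(a³/μ) = 2π × 3.895×10³ = 2.447×10⁴ s.
= 407.9 minutes.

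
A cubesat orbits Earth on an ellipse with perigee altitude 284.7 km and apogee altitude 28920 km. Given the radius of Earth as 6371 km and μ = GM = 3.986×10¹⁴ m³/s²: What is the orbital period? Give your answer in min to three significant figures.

r_p = 6371 + 284.7 = 6655.7 km = 6.6557×10⁶ m.
r_a = 6371 + 28920 = 35291 km = 3.5291×10⁷ m.
Semi-major axis a = (r_p + r_a)/2 = (6655.7 + 35291)/2 = 20973 km = 2.097×10⁷ m.
By Kepler's third law T = 2π√(a³/μ) = 2π × 4.811×10³ = 3.023×10⁴ s.
= 503.8 min.

T ≈ 504 min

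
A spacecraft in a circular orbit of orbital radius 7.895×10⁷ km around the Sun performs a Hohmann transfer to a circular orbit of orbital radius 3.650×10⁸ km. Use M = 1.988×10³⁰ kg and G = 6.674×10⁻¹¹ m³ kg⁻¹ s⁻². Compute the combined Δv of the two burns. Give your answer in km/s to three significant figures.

μ = GM = 6.674×10⁻¹¹ × 1.988×10³⁰ = 1.327×10²⁰ m³/s².
r₁ = 7.895×10⁷ km = 7.895×10¹⁰ m.
r₂ = 3.650×10⁸ km = 3.650×10¹¹ m.
Transfer ellipse a_t = (r₁ + r₂)/2 = 2.220×10¹¹ m.
At r₁: circular v_c1 = √(μ/r₁) = 40990 m/s; transfer-perihelion v_p = √[μ(2/r₁ − 1/a_t)] = 52570 m/s.
Δv₁ = v_p − v_c1 = 11570 m/s.
At r₂: circular v_c2 = √(μ/r₂) = 19070 m/s; transfer-aphelion v_a = √[μ(2/r₂ − 1/a_t)] = 11370 m/s.
Δv₂ = v_c2 − v_a = 7695 m/s.
Total Δv = Δv₁ + Δv₂ = 19270 m/s = 19.27 km/s.

Δv_total ≈ 19.3 km/s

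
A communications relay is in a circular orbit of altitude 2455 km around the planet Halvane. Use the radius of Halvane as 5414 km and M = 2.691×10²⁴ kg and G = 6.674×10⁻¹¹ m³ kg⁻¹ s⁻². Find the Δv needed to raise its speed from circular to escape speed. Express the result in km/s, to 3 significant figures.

μ = GM = 6.674×10⁻¹¹ × 2.691×10²⁴ = 1.796×10¹⁴ m³/s².
r = 5414 + 2455 = 7869.0 km = 7.8690×10⁶ m.
Circular speed v_c = √(μ/r) = 4777 m/s.
Escape speed v_esc = √(2μ/r) = √2 × v_c = 6756 m/s.
Δv = v_esc − v_c = 1979 m/s = 1.979 km/s.

Δv ≈ 1.98 km/s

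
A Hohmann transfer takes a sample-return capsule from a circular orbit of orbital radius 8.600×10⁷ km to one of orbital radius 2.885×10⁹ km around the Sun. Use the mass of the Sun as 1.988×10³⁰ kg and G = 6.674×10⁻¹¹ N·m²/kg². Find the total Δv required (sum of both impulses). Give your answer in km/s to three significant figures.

Δv_total ≈ 20.6 km/s

μ = GM = 6.674×10⁻¹¹ × 1.988×10³⁰ = 1.327×10²⁰ m³/s².
r₁ = 8.600×10⁷ km = 8.600×10¹⁰ m.
r₂ = 2.885×10⁹ km = 2.885×10¹² m.
Transfer ellipse a_t = (r₁ + r₂)/2 = 1.486×10¹² m.
At r₁: circular v_c1 = √(μ/r₁) = 39280 m/s; transfer-perihelion v_p = √[μ(2/r₁ − 1/a_t)] = 54740 m/s.
Δv₁ = v_p − v_c1 = 15460 m/s.
At r₂: circular v_c2 = √(μ/r₂) = 6782 m/s; transfer-aphelion v_a = √[μ(2/r₂ − 1/a_t)] = 1632 m/s.
Δv₂ = v_c2 − v_a = 5150 m/s.
Total Δv = Δv₁ + Δv₂ = 20610 m/s = 20.61 km/s.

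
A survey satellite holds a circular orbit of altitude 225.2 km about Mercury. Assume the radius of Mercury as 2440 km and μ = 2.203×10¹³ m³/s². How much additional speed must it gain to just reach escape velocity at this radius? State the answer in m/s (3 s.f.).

Δv ≈ 1190 m/s

r = 2440 + 225.2 = 2665.2 km = 2.6652×10⁶ m.
Circular speed v_c = √(μ/r) = 2875 m/s.
Escape speed v_esc = √(2μ/r) = √2 × v_c = 4066 m/s.
Δv = v_esc − v_c = 1191 m/s.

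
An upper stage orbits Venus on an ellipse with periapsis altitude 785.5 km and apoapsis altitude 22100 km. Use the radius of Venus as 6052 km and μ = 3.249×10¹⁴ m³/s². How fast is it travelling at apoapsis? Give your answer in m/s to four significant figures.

v ≈ 2124 m/s

r_p = 6052 + 785.5 = 6837.5 km = 6.8375×10⁶ m.
r_a = 6052 + 22100 = 28152 km = 2.8152×10⁷ m.
Semi-major axis a = (r_p + r_a)/2 = 17495 km = 1.749×10⁷ m.
Vis-viva: v² = μ(2/r − 1/a) = 3.249×10¹⁴ × (7.104×10⁻⁸ − 5.716×10⁻⁸) = 4.511×10⁶ m²/s².
v = 2124 m/s.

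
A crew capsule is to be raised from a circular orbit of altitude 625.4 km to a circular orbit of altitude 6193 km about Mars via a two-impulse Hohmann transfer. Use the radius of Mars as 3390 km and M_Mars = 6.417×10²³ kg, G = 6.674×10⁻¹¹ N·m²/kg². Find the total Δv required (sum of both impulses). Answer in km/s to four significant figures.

Δv_total ≈ 1.101 km/s

μ = GM = 6.674×10⁻¹¹ × 6.417×10²³ = 4.283×10¹³ m³/s².
r₁ = 3390 + 625.4 = 4015.4 km = 4.0154×10⁶ m.
r₂ = 3390 + 6193 = 9583.0 km = 9.5830×10⁶ m.
Transfer ellipse a_t = (r₁ + r₂)/2 = 6.799×10⁶ m.
At r₁: circular v_c1 = √(μ/r₁) = 3266 m/s; transfer-periapsis v_p = √[μ(2/r₁ − 1/a_t)] = 3877 m/s.
Δv₁ = v_p − v_c1 = 611.3 m/s.
At r₂: circular v_c2 = √(μ/r₂) = 2114 m/s; transfer-apoapsis v_a = √[μ(2/r₂ − 1/a_t)] = 1625 m/s.
Δv₂ = v_c2 − v_a = 489.4 m/s.
Total Δv = Δv₁ + Δv₂ = 1101 m/s = 1.101 km/s.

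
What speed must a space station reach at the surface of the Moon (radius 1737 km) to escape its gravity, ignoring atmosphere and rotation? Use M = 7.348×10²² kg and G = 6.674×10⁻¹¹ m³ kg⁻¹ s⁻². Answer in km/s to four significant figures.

μ = GM = 6.674×10⁻¹¹ × 7.348×10²² = 4.904×10¹² m³/s².
r = R = 1.737×10⁶ m.
Escape speed v_esc = √(2μ/r) = √(2 × 4.904×10¹² / 1.737×10⁶) = √(5.647×10⁶) = 2376 m/s.
= 2.376 km/s.

v_esc ≈ 2.376 km/s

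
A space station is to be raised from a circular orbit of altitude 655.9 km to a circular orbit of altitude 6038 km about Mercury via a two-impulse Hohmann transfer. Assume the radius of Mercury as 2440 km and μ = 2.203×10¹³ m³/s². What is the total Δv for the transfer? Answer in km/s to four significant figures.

Δv_total ≈ 0.9941 km/s

r₁ = 2440 + 655.9 = 3095.9 km = 3.0959×10⁶ m.
r₂ = 2440 + 6038 = 8478.0 km = 8.4780×10⁶ m.
Transfer ellipse a_t = (r₁ + r₂)/2 = 5.787×10⁶ m.
At r₁: circular v_c1 = √(μ/r₁) = 2668 m/s; transfer-periherm v_p = √[μ(2/r₁ − 1/a_t)] = 3229 m/s.
Δv₁ = v_p − v_c1 = 561.2 m/s.
At r₂: circular v_c2 = √(μ/r₂) = 1612 m/s; transfer-apoherm v_a = √[μ(2/r₂ − 1/a_t)] = 1179 m/s.
Δv₂ = v_c2 − v_a = 432.9 m/s.
Total Δv = Δv₁ + Δv₂ = 994.1 m/s = 0.9941 km/s.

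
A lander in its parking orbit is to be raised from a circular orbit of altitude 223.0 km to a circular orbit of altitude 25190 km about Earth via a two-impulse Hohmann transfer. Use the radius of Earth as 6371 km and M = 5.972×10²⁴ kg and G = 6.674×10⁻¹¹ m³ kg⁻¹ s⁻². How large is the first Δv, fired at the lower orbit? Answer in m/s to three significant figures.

μ = GM = 6.674×10⁻¹¹ × 5.972×10²⁴ = 3.986×10¹⁴ m³/s².
r₁ = 6371 + 223.0 = 6594.0 km = 6.5940×10⁶ m.
r₂ = 6371 + 25190 = 31561 km = 3.1561×10⁷ m.
Transfer ellipse a_t = (r₁ + r₂)/2 = 1.908×10⁷ m.
At r₁: circular v_c1 = √(μ/r₁) = 7775 m/s; transfer-perigee v_p = √[μ(2/r₁ − 1/a_t)] = 10000 m/s.
Δv₁ = v_p − v_c1 = 2225 m/s.

Δv ≈ 2230 m/s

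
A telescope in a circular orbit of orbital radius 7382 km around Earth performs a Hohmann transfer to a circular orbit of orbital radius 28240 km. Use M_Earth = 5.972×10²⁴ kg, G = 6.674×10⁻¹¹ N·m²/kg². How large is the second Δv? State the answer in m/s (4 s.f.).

Δv ≈ 1338 m/s

μ = GM = 6.674×10⁻¹¹ × 5.972×10²⁴ = 3.986×10¹⁴ m³/s².
r₁ = 7382 km = 7.382×10⁶ m.
r₂ = 28240 km = 2.824×10⁷ m.
Transfer ellipse a_t = (r₁ + r₂)/2 = 1.781×10⁷ m.
At r₁: circular v_c1 = √(μ/r₁) = 7348 m/s; transfer-perigee v_p = √[μ(2/r₁ − 1/a_t)] = 9252 m/s.
At r₂: circular v_c2 = √(μ/r₂) = 3757 m/s; transfer-apogee v_a = √[μ(2/r₂ − 1/a_t)] = 2419 m/s.
Δv₂ = v_c2 − v_a = 1338 m/s.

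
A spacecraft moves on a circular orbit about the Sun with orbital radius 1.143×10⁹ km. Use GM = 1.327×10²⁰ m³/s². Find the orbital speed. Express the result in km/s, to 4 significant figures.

v ≈ 10.77 km/s

r = 1.143×10⁹ km = 1.143×10¹² m.
For a circular orbit v = √(μ/r) = √(1.327×10²⁰ / 1.143×10¹²) = √(1.161×10⁸) = 10770 m/s.
That is 10.77 km/s.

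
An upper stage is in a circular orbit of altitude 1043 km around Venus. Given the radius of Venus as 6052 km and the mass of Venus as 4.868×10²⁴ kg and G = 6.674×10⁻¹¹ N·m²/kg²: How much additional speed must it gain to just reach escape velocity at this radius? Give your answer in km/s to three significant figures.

Δv ≈ 2.80 km/s

μ = GM = 6.674×10⁻¹¹ × 4.868×10²⁴ = 3.249×10¹⁴ m³/s².
r = 6052 + 1043 = 7095.0 km = 7.0950×10⁶ m.
Circular speed v_c = √(μ/r) = 6767 m/s.
Escape speed v_esc = √(2μ/r) = √2 × v_c = 9570 m/s.
Δv = v_esc − v_c = 2803 m/s = 2.803 km/s.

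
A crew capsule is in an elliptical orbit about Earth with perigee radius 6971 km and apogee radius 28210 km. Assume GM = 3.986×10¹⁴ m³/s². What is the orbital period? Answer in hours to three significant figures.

T ≈ 6.45 hours

Semi-major axis a = (r_p + r_a)/2 = (6971.0 + 28210)/2 = 17590 km = 1.759×10⁷ m.
By Kepler's third law T = 2π√(a³/μ) = 2π × 3.695×10³ = 2.322×10⁴ s.
= 6.449 hours.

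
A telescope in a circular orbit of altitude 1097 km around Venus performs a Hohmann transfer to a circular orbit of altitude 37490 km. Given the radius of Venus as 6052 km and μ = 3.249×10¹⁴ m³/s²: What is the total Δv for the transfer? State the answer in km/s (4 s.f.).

r₁ = 6052 + 1097 = 7149.0 km = 7.1490×10⁶ m.
r₂ = 6052 + 37490 = 43542 km = 4.3542×10⁷ m.
Transfer ellipse a_t = (r₁ + r₂)/2 = 2.535×10⁷ m.
At r₁: circular v_c1 = √(μ/r₁) = 6741 m/s; transfer-periapsis v_p = √[μ(2/r₁ − 1/a_t)] = 8836 m/s.
Δv₁ = v_p − v_c1 = 2095 m/s.
At r₂: circular v_c2 = √(μ/r₂) = 2732 m/s; transfer-apoapsis v_a = √[μ(2/r₂ − 1/a_t)] = 1451 m/s.
Δv₂ = v_c2 − v_a = 1281 m/s.
Total Δv = Δv₁ + Δv₂ = 3375 m/s = 3.375 km/s.

Δv_total ≈ 3.375 km/s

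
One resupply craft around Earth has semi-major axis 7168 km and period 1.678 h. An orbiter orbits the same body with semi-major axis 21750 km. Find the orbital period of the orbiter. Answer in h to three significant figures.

Kepler's third law: T² ∝ a³, so T₂ = T₁ (a₂/a₁)^(3/2).
a₂/a₁ = 3.034, (a₂/a₁)^(3/2) = 5.286.
T₂ = 1.678 × 5.286 = 8.869 h.

T₂ ≈ 8.87 h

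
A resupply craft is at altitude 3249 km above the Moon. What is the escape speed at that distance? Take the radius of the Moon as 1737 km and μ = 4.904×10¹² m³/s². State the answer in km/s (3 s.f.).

r = 1737 + 3249 = 4986.0 km = 4.9860×10⁶ m.
Escape speed v_esc = √(2μ/r) = √(2 × 4.904×10¹² / 4.986×10⁶) = √(1.967×10⁶) = 1403 m/s.
= 1.403 km/s.

v_esc ≈ 1.40 km/s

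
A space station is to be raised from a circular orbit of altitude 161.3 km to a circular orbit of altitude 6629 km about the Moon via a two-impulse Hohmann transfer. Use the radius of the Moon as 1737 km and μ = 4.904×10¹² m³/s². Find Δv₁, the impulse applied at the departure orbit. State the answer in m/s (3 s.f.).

r₁ = 1737 + 161.3 = 1898.3 km = 1.8983×10⁶ m.
r₂ = 1737 + 6629 = 8366.0 km = 8.3660×10⁶ m.
Transfer ellipse a_t = (r₁ + r₂)/2 = 5.132×10⁶ m.
At r₁: circular v_c1 = √(μ/r₁) = 1607 m/s; transfer-perilune v_p = √[μ(2/r₁ − 1/a_t)] = 2052 m/s.
Δv₁ = v_p − v_c1 = 444.8 m/s.

Δv ≈ 445 m/s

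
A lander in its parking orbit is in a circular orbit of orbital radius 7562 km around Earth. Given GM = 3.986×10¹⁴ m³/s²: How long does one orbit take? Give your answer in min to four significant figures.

r = 7562 km = 7.562×10⁶ m.
Kepler's third law: T = 2π√(r³/μ) = 2π√((7.562×10⁶)³ / 3.986×10¹⁴).
r³/μ = 1.085×10⁶ s², so T = 2π × 1.042×10³ = 6.544×10³ s.
Converting: 6.544×10³ s ÷ 60.00 = 109.1 min.

T ≈ 109.1 min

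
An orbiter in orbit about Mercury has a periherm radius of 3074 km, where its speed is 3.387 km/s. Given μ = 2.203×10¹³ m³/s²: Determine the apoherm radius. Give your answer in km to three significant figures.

apoherm radius ≈ 12300 km

r_p = 3.074×10⁶ m.
Specific energy ε = v²/2 − μ/r = -1.431×10⁶ J/kg, so a = −μ/(2ε) = 7.699×10⁶ m.
The apsides satisfy r_p + r_a = 2a, so the apoherm radius is 2a − r_p = 1.232×10⁷ m = 12324 km.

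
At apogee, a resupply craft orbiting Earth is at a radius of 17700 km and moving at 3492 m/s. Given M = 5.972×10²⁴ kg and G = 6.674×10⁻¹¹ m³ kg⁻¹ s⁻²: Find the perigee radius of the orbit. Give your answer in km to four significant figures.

μ = GM = 6.674×10⁻¹¹ × 5.972×10²⁴ = 3.986×10¹⁴ m³/s².
r_a = 1.770×10⁷ m.
Specific energy ε = v²/2 − μ/r = -1.642×10⁷ J/kg, so a = −μ/(2ε) = 1.214×10⁷ m.
The apsides satisfy r_p + r_a = 2a, so the perigee radius is 2a − r_a = 6.572×10⁶ m = 6571.9 km.

perigee radius ≈ 6572 km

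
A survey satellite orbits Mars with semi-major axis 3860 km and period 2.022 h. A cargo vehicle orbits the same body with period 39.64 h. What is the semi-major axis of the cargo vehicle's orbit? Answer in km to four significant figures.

Kepler's third law: a³ ∝ T², so a₂ = a₁ (T₂/T₁)^(2/3).
T₂/T₁ = 19.60, (T₂/T₁)^(2/3) = 7.271.
a₂ = 3860 × 7.271 = 28060 km.

a₂ ≈ 28060 km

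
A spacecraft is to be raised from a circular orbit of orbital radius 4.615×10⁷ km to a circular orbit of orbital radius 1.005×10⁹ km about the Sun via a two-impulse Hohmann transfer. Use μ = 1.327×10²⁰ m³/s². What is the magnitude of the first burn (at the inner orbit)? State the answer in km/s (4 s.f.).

Δv ≈ 20.53 km/s

r₁ = 4.615×10⁷ km = 4.615×10¹⁰ m.
r₂ = 1.005×10⁹ km = 1.005×10¹² m.
Transfer ellipse a_t = (r₁ + r₂)/2 = 5.256×10¹¹ m.
At r₁: circular v_c1 = √(μ/r₁) = 53620 m/s; transfer-perihelion v_p = √[μ(2/r₁ − 1/a_t)] = 74150 m/s.
Δv₁ = v_p − v_c1 = 20530 m/s.
= 20.53 km/s.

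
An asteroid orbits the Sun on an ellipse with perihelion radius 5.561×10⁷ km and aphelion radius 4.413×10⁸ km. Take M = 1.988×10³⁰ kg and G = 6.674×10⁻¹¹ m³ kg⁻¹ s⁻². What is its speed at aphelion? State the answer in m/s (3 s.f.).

v ≈ 8200 m/s

μ = GM = 6.674×10⁻¹¹ × 1.988×10³⁰ = 1.327×10²⁰ m³/s².
Semi-major axis a = (r_p + r_a)/2 = 2.4846×10⁸ km = 2.485×10¹¹ m.
Vis-viva: v² = μ(2/r − 1/a) = 1.327×10²⁰ × (4.532×10⁻¹² − 4.025×10⁻¹²) = 6.729×10⁷ m²/s².
v = 8203 m/s.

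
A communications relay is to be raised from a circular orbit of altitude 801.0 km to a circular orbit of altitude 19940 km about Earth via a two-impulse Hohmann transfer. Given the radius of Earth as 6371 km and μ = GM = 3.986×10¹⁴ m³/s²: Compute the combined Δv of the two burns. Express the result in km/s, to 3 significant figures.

r₁ = 6371 + 801.0 = 7172.0 km = 7.1720×10⁶ m.
r₂ = 6371 + 19940 = 26311 km = 2.6311×10⁷ m.
Transfer ellipse a_t = (r₁ + r₂)/2 = 1.674×10⁷ m.
At r₁: circular v_c1 = √(μ/r₁) = 7455 m/s; transfer-perigee v_p = √[μ(2/r₁ − 1/a_t)] = 9346 m/s.
Δv₁ = v_p − v_c1 = 1891 m/s.
At r₂: circular v_c2 = √(μ/r₂) = 3892 m/s; transfer-apogee v_a = √[μ(2/r₂ − 1/a_t)] = 2548 m/s.
Δv₂ = v_c2 − v_a = 1345 m/s.
Total Δv = Δv₁ + Δv₂ = 3236 m/s = 3.236 km/s.

Δv_total ≈ 3.24 km/s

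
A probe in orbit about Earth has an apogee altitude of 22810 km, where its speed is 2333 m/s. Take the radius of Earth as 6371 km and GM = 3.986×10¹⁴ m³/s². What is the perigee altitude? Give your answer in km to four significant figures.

perigee altitude ≈ 889.3 km

r_a = 6371 + 22810 = 29181 km = 2.918×10⁷ m.
Specific energy ε = v²/2 − μ/r = -1.094×10⁷ J/kg, so a = −μ/(2ε) = 1.822×10⁷ m.
The apsides satisfy r_p + r_a = 2a, so the perigee radius is 2a − r_a = 7.260×10⁶ m = 7260.3 km.
Perigee altitude = 7260.3 − 6371 = 889.33 km.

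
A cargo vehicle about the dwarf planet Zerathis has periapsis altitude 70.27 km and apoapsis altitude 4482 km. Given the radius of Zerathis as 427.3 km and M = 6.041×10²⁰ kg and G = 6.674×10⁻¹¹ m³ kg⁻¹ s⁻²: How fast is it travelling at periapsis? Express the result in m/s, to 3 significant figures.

v ≈ 384 m/s

μ = GM = 6.674×10⁻¹¹ × 6.041×10²⁰ = 4.032×10¹⁰ m³/s².
r_p = 427.3 + 70.27 = 497.57 km = 4.9757×10⁵ m.
r_a = 427.3 + 4482 = 4909.3 km = 4.9093×10⁶ m.
Semi-major axis a = (r_p + r_a)/2 = 2703.4 km = 2.703×10⁶ m.
Vis-viva: v² = μ(2/r − 1/a) = 4.032×10¹⁰ × (4.020×10⁻⁶ − 3.699×10⁻⁷) = 1.471×10⁵ m²/s².
v = 383.6 m/s.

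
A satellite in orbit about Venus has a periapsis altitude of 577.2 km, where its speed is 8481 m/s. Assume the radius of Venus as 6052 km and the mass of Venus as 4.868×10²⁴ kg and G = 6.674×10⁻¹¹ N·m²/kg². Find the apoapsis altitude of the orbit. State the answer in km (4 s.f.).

apoapsis altitude ≈ 12220 km

μ = GM = 6.674×10⁻¹¹ × 4.868×10²⁴ = 3.249×10¹⁴ m³/s².
r_p = 6052 + 577.2 = 6629.2 km = 6.629×10⁶ m.
Specific energy ε = v²/2 − μ/r = -1.305×10⁷ J/kg, so a = −μ/(2ε) = 1.245×10⁷ m.
The apsides satisfy r_p + r_a = 2a, so the apoapsis radius is 2a − r_p = 1.828×10⁷ m = 18276 km.
Apoapsis altitude = 18276 − 6052 = 12224 km.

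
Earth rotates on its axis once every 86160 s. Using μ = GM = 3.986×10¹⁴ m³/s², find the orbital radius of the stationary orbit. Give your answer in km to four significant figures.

r_sync ≈ 42160 km

A synchronous orbit has period T, so by Kepler's third law a = (μT²/4π²)^(1/3).
μT²/4π² = 3.986×10¹⁴ × (8.616×10⁴)² / 39.48 = 7.495×10²² m³.
a = 4.216×10⁷ m = 42163 km.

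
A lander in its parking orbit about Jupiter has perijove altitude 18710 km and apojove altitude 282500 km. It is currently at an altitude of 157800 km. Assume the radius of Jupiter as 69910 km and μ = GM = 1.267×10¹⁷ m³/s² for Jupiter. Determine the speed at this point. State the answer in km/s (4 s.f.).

v ≈ 23.20 km/s

r_p = 69910 + 18710 = 88620 km = 8.8620×10⁷ m.
r_a = 69910 + 282500 = 352410 km = 3.5241×10⁸ m.
r = 69910 + 157800 = 2.2771×10⁵ km = 2.277×10⁸ m.
Semi-major axis a = (r_p + r_a)/2 = 2.2052×10⁵ km = 2.205×10⁸ m.
Vis-viva: v² = μ(2/r − 1/a) = 1.267×10¹⁷ × (8.783×10⁻⁹ − 4.535×10⁻⁹) = 5.383×10⁸ m²/s².
v = 23200 m/s = 23.20 km/s.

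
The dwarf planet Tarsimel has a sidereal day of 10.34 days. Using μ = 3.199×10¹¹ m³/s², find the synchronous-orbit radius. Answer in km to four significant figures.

T = 10.34 days = 8.934×10⁵ s.
A synchronous orbit has period T, so by Kepler's third law a = (μT²/4π²)^(1/3).
μT²/4π² = 3.199×10¹¹ × (8.934×10⁵)² / 39.48 = 6.467×10²¹ m³.
a = 1.863×10⁷ m = 18631 km.

r_sync ≈ 18630 km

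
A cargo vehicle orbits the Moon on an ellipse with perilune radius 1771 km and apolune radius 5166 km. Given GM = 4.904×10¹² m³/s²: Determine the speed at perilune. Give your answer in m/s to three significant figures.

Semi-major axis a = (r_p + r_a)/2 = 3468.5 km = 3.468×10⁶ m.
Vis-viva: v² = μ(2/r − 1/a) = 4.904×10¹² × (1.129×10⁻⁶ − 2.883×10⁻⁷) = 4.124×10⁶ m²/s².
v = 2031 m/s.

v ≈ 2030 m/s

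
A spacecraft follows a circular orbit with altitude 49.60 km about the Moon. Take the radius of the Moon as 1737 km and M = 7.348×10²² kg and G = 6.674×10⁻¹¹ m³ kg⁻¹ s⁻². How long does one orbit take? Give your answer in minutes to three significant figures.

μ = GM = 6.674×10⁻¹¹ × 7.348×10²² = 4.904×10¹² m³/s².
r = 1737 + 49.60 = 1786.6 km = 1.7866×10⁶ m.
Kepler's third law: T = 2π√(r³/μ) = 2π√((1.787×10⁶)³ / 4.904×10¹²).
r³/μ = 1.163×10⁶ s², so T = 2π × 1.078×10³ = 6.776×10³ s.
Converting: 6.776×10³ s ÷ 60.00 = 112.9 minutes.

T ≈ 113 minutes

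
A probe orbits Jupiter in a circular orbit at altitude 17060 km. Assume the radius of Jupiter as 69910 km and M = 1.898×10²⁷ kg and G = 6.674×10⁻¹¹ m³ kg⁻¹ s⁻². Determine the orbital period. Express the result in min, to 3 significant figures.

T ≈ 239 min

μ = GM = 6.674×10⁻¹¹ × 1.898×10²⁷ = 1.267×10¹⁷ m³/s².
r = 69910 + 17060 = 86970 km = 8.6970×10⁷ m.
Kepler's third law: T = 2π√(r³/μ) = 2π√((8.697×10⁷)³ / 1.267×10¹⁷).
r³/μ = 5.193×10⁶ s², so T = 2π × 2.279×10³ = 1.432×10⁴ s.
Converting: 1.432×10⁴ s ÷ 60.00 = 238.6 min.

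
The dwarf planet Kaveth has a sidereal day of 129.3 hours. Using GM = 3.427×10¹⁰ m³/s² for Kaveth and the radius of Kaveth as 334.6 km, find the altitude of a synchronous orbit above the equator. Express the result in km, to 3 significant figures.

T = 129.3 hours = 4.655×10⁵ s.
A synchronous orbit has period T, so by Kepler's third law a = (μT²/4π²)^(1/3).
μT²/4π² = 3.427×10¹⁰ × (4.655×10⁵)² / 39.48 = 1.881×10²⁰ m³.
a = 5.730×10⁶ m = 5729.5 km.
Altitude h = a − R = 5729.5 − 334.6 = 5394.9 km.

h_sync ≈ 5390 km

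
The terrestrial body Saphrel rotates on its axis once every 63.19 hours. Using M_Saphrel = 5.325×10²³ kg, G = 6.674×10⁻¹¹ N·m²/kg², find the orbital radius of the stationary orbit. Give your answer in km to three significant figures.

μ = GM = 6.674×10⁻¹¹ × 5.325×10²³ = 3.554×10¹³ m³/s².
T = 63.19 hours = 2.275×10⁵ s.
A synchronous orbit has period T, so by Kepler's third law a = (μT²/4π²)^(1/3).
μT²/4π² = 3.554×10¹³ × (2.275×10⁵)² / 39.48 = 4.659×10²² m³.
a = 3.598×10⁷ m = 35982 km.

r_sync ≈ 36000 km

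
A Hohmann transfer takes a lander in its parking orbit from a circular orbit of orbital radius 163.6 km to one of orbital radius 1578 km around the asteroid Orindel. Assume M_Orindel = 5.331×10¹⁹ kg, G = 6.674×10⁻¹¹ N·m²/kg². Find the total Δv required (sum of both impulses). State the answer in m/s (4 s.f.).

μ = GM = 6.674×10⁻¹¹ × 5.331×10¹⁹ = 3.558×10⁹ m³/s².
r₁ = 163.6 km = 1.636×10⁵ m.
r₂ = 1578 km = 1.578×10⁶ m.
Transfer ellipse a_t = (r₁ + r₂)/2 = 8.708×10⁵ m.
At r₁: circular v_c1 = √(μ/r₁) = 147.5 m/s; transfer-periapsis v_p = √[μ(2/r₁ − 1/a_t)] = 198.5 m/s.
Δv₁ = v_p − v_c1 = 51.05 m/s.
At r₂: circular v_c2 = √(μ/r₂) = 47.48 m/s; transfer-apoapsis v_a = √[μ(2/r₂ − 1/a_t)] = 20.58 m/s.
Δv₂ = v_c2 − v_a = 26.90 m/s.
Total Δv = Δv₁ + Δv₂ = 77.95 m/s.

Δv_total ≈ 77.95 m/s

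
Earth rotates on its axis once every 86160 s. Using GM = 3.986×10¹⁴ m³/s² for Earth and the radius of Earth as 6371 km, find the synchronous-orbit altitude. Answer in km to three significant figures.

h_sync ≈ 35800 km

A synchronous orbit has period T, so by Kepler's third law a = (μT²/4π²)^(1/3).
μT²/4π² = 3.986×10¹⁴ × (8.616×10⁴)² / 39.48 = 7.495×10²² m³.
a = 4.216×10⁷ m = 42163 km.
Altitude h = a − R = 42163 − 6371 = 35792 km.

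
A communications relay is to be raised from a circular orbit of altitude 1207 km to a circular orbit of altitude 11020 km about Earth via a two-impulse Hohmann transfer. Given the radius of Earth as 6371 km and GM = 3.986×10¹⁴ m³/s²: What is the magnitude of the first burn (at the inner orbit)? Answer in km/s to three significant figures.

Δv ≈ 1.31 km/s

r₁ = 6371 + 1207 = 7578.0 km = 7.5780×10⁶ m.
r₂ = 6371 + 11020 = 17391 km = 1.7391×10⁷ m.
Transfer ellipse a_t = (r₁ + r₂)/2 = 1.248×10⁷ m.
At r₁: circular v_c1 = √(μ/r₁) = 7253 m/s; transfer-perigee v_p = √[μ(2/r₁ − 1/a_t)] = 8560 m/s.
Δv₁ = v_p − v_c1 = 1307 m/s.
= 1.307 km/s.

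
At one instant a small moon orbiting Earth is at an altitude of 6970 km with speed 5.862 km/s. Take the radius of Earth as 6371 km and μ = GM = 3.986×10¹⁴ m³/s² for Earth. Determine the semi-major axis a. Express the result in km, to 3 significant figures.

r = 6371 + 6970 = 13341 km = 1.334×10⁷ m.
Specific orbital energy ε = v²/2 − μ/r = (5862)²/2 − 3.986×10¹⁴/1.334×10⁷ = -1.270×10⁷ J/kg.
Since ε = −μ/(2a), a = −μ/(2ε) = 1.570×10⁷ m = 15697 km.

a ≈ 15700 km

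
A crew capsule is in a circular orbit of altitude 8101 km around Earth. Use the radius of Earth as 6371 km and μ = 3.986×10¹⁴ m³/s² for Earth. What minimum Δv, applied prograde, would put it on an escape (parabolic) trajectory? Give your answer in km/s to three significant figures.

Δv ≈ 2.17 km/s

r = 6371 + 8101 = 14472 km = 1.4472×10⁷ m.
Circular speed v_c = √(μ/r) = 5248 m/s.
Escape speed v_esc = √(2μ/r) = √2 × v_c = 7422 m/s.
Δv = v_esc − v_c = 2174 m/s = 2.174 km/s.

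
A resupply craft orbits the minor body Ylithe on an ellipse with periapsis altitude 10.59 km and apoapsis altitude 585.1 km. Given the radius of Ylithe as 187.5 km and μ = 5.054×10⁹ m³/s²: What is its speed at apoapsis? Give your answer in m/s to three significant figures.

v ≈ 51.7 m/s

r_p = 187.5 + 10.59 = 198.09 km = 1.9809×10⁵ m.
r_a = 187.5 + 585.1 = 772.60 km = 7.7260×10⁵ m.
Semi-major axis a = (r_p + r_a)/2 = 485.35 km = 4.853×10⁵ m.
Vis-viva: v² = μ(2/r − 1/a) = 5.054×10⁹ × (2.589×10⁻⁶ − 2.060×10⁻⁶) = 2.670×10³ m²/s².
v = 51.67 m/s.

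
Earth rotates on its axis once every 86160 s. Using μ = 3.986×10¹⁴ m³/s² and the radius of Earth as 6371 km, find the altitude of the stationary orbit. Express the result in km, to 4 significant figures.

h_sync ≈ 35790 km

A synchronous orbit has period T, so by Kepler's third law a = (μT²/4π²)^(1/3).
μT²/4π² = 3.986×10¹⁴ × (8.616×10⁴)² / 39.48 = 7.495×10²² m³.
a = 4.216×10⁷ m = 42163 km.
Altitude h = a − R = 42163 − 6371 = 35792 km.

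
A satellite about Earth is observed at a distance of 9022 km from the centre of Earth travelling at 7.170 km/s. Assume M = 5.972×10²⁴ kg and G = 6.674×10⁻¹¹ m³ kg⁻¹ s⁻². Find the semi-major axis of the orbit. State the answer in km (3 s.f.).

a ≈ 10800 km

μ = GM = 6.674×10⁻¹¹ × 5.972×10²⁴ = 3.986×10¹⁴ m³/s².
r = 9.022×10⁶ m.
Vis-viva rearranged: 1/a = 2/r − v²/μ = 2.217×10⁻⁷ − 1.290×10⁻⁷ = 9.270×10⁻⁸ m⁻¹.
a = 1.079×10⁷ m = 10788 km.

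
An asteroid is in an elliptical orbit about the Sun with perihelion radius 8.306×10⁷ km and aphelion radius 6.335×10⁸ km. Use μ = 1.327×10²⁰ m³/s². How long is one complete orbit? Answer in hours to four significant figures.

Semi-major axis a = (r_p + r_a)/2 = (8.3060×10⁷ + 6.3350×10⁸)/2 = 3.5828×10⁸ km = 3.583×10¹¹ m.
By Kepler's third law T = 2π√(a³/μ) = 2π × 1.862×10⁷ = 1.170×10⁸ s.
= 32490 hours.

T ≈ 32490 hours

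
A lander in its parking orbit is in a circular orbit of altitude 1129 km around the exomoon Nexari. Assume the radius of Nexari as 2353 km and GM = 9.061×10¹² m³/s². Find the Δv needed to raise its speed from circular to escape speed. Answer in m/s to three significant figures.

Δv ≈ 668 m/s

r = 2353 + 1129 = 3482.0 km = 3.4820×10⁶ m.
Circular speed v_c = √(μ/r) = 1613 m/s.
Escape speed v_esc = √(2μ/r) = √2 × v_c = 2281 m/s.
Δv = v_esc − v_c = 668.2 m/s.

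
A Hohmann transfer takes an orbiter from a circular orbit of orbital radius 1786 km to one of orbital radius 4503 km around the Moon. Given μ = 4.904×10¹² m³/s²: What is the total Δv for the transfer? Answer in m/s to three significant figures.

r₁ = 1786 km = 1.786×10⁶ m.
r₂ = 4503 km = 4.503×10⁶ m.
Transfer ellipse a_t = (r₁ + r₂)/2 = 3.144×10⁶ m.
At r₁: circular v_c1 = √(μ/r₁) = 1657 m/s; transfer-perilune v_p = √[μ(2/r₁ − 1/a_t)] = 1983 m/s.
Δv₁ = v_p − v_c1 = 325.9 m/s.
At r₂: circular v_c2 = √(μ/r₂) = 1044 m/s; transfer-apolune v_a = √[μ(2/r₂ − 1/a_t)] = 786.5 m/s.
Δv₂ = v_c2 − v_a = 257.1 m/s.
Total Δv = Δv₁ + Δv₂ = 583.0 m/s.

Δv_total ≈ 583 m/s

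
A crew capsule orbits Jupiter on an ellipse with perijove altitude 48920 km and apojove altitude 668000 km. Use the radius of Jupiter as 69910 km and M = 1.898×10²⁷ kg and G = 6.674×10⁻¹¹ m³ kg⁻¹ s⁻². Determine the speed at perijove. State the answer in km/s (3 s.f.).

v ≈ 42.9 km/s

μ = GM = 6.674×10⁻¹¹ × 1.898×10²⁷ = 1.267×10¹⁷ m³/s².
r_p = 69910 + 48920 = 118830 km = 1.1883×10⁸ m.
r_a = 69910 + 668000 = 737910 km = 7.3791×10⁸ m.
Semi-major axis a = (r_p + r_a)/2 = 4.2837×10⁵ km = 4.284×10⁸ m.
Vis-viva: v² = μ(2/r − 1/a) = 1.267×10¹⁷ × (1.683×10⁻⁸ − 2.334×10⁻⁹) = 1.836×10⁹ m²/s².
v = 42850 m/s = 42.85 km/s.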